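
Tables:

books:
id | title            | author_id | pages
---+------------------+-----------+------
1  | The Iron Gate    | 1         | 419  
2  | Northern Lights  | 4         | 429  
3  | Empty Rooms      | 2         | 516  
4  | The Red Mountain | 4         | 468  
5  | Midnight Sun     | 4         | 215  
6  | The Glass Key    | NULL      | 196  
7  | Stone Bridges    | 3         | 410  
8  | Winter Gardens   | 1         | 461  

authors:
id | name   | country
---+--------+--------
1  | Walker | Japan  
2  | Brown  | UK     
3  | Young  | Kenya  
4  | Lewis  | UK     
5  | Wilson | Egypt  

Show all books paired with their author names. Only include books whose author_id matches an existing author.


INNER JOIN keeps only books rows whose author_id matches an id in authors. Walk through each book:
  - book 1 (The Iron Gate): author_id=1 -> matches Walker
  - book 2 (Northern Lights): author_id=4 -> matches Lewis
  - book 3 (Empty Rooms): author_id=2 -> matches Brown
  - book 4 (The Red Mountain): author_id=4 -> matches Lewis
  - book 5 (Midnight Sun): author_id=4 -> matches Lewis
  - book 6 (The Glass Key): author_id=NULL, no match -> dropped
  - book 7 (Stone Bridges): author_id=3 -> matches Young
  - book 8 (Winter Gardens): author_id=1 -> matches Walker
So 1 of 8 rows is dropped.

SQL:
SELECT a.title, b.name AS author
FROM books a
INNER JOIN authors b ON a.author_id = b.id

Result:
title            | author
-----------------+-------
The Iron Gate    | Walker
Northern Lights  | Lewis 
Empty Rooms      | Brown 
The Red Mountain | Lewis 
Midnight Sun     | Lewis 
Stone Bridges    | Young 
Winter Gardens   | Walker


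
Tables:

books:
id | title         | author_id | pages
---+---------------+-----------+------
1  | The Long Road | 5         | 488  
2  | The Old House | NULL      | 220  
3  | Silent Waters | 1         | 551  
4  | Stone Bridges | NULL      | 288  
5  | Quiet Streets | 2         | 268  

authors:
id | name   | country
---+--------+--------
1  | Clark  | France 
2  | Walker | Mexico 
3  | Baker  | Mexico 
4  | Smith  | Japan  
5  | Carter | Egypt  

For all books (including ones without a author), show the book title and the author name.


LEFT JOIN keeps every row from books (the left table); where author_id has no match in authors, the author columns become NULL. Walk through each book:
  - book 1 (The Long Road): author_id=5 -> matches Carter
  - book 2 (The Old House): author_id=NULL, no match -> kept with NULL
  - book 3 (Silent Waters): author_id=1 -> matches Clark
  - book 4 (Stone Bridges): author_id=NULL, no match -> kept with NULL
  - book 5 (Quiet Streets): author_id=2 -> matches Walker
All 5 rows appear; 2 have NULL author.

SQL:
SELECT a.title, b.name AS author
FROM books a
LEFT JOIN authors b ON a.author_id = b.id

Result:
title         | author
--------------+-------
The Long Road | Carter
The Old House | NULL  
Silent Waters | Clark 
Stone Bridges | NULL  
Quiet Streets | Walker


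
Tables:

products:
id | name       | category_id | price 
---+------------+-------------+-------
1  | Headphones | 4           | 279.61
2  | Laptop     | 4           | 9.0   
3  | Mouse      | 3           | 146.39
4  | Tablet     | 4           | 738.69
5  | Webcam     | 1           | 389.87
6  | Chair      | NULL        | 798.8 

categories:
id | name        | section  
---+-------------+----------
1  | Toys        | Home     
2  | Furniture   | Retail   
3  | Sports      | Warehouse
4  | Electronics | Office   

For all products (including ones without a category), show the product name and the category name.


LEFT JOIN keeps every row from products (the left table); where category_id has no match in categories, the category columns become NULL. Walk through each product:
  - product 1 (Headphones): category_id=4 -> matches Electronics
  - product 2 (Laptop): category_id=4 -> matches Electronics
  - product 3 (Mouse): category_id=3 -> matches Sports
  - product 4 (Tablet): category_id=4 -> matches Electronics
  - product 5 (Webcam): category_id=1 -> matches Toys
  - product 6 (Chair): category_id=NULL, no match -> kept with NULL
All 6 rows appear; 1 has NULL category.

SQL:
SELECT a.name, b.name AS category
FROM products a
LEFT JOIN categories b ON a.category_id = b.id

Result:
name       | category   
-----------+------------
Headphones | Electronics
Laptop     | Electronics
Mouse      | Sports     
Tablet     | Electronics
Webcam     | Toys       
Chair      | NULL       


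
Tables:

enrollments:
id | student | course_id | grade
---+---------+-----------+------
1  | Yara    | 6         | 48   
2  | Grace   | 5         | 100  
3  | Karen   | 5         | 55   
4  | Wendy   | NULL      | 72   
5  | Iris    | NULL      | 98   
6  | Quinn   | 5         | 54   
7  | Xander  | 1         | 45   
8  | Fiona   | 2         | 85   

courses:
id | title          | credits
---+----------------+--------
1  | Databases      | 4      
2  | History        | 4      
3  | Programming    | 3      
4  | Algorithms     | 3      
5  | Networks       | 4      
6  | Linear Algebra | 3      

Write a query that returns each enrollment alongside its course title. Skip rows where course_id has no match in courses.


INNER JOIN keeps only enrollments rows whose course_id matches an id in courses. Walk through each enrollment:
  - enrollment 1 (Yara): course_id=6 -> matches Linear Algebra
  - enrollment 2 (Grace): course_id=5 -> matches Networks
  - enrollment 3 (Karen): course_id=5 -> matches Networks
  - enrollment 4 (Wendy): course_id=NULL, no match -> dropped
  - enrollment 5 (Iris): course_id=NULL, no match -> dropped
  - enrollment 6 (Quinn): course_id=5 -> matches Networks
  - enrollment 7 (Xander): course_id=1 -> matches Databases
  - enrollment 8 (Fiona): course_id=2 -> matches History
So 2 of 8 rows are dropped.

SQL:
SELECT a.student, b.title AS course
FROM enrollments a
INNER JOIN courses b ON a.course_id = b.id

Result:
student | course        
--------+---------------
Yara    | Linear Algebra
Grace   | Networks      
Karen   | Networks      
Quinn   | Networks      
Xander  | Databases     
Fiona   | History       


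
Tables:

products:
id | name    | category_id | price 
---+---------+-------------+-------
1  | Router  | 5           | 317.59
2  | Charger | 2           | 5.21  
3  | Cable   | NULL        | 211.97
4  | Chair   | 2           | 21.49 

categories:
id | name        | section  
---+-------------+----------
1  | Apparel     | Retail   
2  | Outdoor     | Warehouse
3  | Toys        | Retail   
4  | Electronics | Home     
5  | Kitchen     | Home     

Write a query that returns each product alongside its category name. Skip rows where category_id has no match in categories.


INNER JOIN keeps only products rows whose category_id matches an id in categories. Walk through each product:
  - product 1 (Router): category_id=5 -> matches Kitchen
  - product 2 (Charger): category_id=2 -> matches Outdoor
  - product 3 (Cable): category_id=NULL, no match -> dropped
  - product 4 (Chair): category_id=2 -> matches Outdoor
So 1 of 4 rows is dropped.

SQL:
SELECT a.name, b.name AS category
FROM products a
INNER JOIN categories b ON a.category_id = b.id

Result:
name    | category
--------+---------
Router  | Kitchen 
Charger | Outdoor 
Chair   | Outdoor 


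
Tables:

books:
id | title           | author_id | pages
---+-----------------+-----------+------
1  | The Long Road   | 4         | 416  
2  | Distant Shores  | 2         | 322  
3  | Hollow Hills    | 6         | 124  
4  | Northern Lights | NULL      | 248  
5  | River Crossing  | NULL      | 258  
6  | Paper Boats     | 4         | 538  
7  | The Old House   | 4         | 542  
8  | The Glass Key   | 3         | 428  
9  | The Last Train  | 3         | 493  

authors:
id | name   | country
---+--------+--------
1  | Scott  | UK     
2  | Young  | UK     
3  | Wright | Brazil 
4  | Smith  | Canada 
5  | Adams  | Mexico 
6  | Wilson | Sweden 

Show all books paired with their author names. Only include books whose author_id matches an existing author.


INNER JOIN keeps only books rows whose author_id matches an id in authors. Walk through each book:
  - book 1 (The Long Road): author_id=4 -> matches Smith
  - book 2 (Distant Shores): author_id=2 -> matches Young
  - book 3 (Hollow Hills): author_id=6 -> matches Wilson
  - book 4 (Northern Lights): author_id=NULL, no match -> dropped
  - book 5 (River Crossing): author_id=NULL, no match -> dropped
  - book 6 (Paper Boats): author_id=4 -> matches Smith
  - book 7 (The Old House): author_id=4 -> matches Smith
  - book 8 (The Glass Key): author_id=3 -> matches Wright
  - book 9 (The Last Train): author_id=3 -> matches Wright
So 2 of 9 rows are dropped.

SQL:
SELECT a.title, b.name AS author
FROM books a
INNER JOIN authors b ON a.author_id = b.id

Result:
title          | author
---------------+-------
The Long Road  | Smith 
Distant Shores | Young 
Hollow Hills   | Wilson
Paper Boats    | Smith 
The Old House  | Smith 
The Glass Key  | Wright
The Last Train | Wright


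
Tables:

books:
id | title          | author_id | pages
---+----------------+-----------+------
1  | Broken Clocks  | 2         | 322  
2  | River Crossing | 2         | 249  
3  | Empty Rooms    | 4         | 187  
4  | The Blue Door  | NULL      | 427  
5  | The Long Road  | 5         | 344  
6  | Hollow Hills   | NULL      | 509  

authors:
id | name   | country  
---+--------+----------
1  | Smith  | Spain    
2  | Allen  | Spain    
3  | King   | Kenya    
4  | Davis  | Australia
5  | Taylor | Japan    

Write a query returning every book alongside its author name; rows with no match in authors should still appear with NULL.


LEFT JOIN keeps every row from books (the left table); where author_id has no match in authors, the author columns become NULL. Walk through each book:
  - book 1 (Broken Clocks): author_id=2 -> matches Allen
  - book 2 (River Crossing): author_id=2 -> matches Allen
  - book 3 (Empty Rooms): author_id=4 -> matches Davis
  - book 4 (The Blue Door): author_id=NULL, no match -> kept with NULL
  - book 5 (The Long Road): author_id=5 -> matches Taylor
  - book 6 (Hollow Hills): author_id=NULL, no match -> kept with NULL
All 6 rows appear; 2 have NULL author.

SQL:
SELECT a.title, b.name AS author
FROM books a
LEFT JOIN authors b ON a.author_id = b.id

Result:
title          | author
---------------+-------
Broken Clocks  | Allen 
River Crossing | Allen 
Empty Rooms    | Davis 
The Blue Door  | NULL  
The Long Road  | Taylor
Hollow Hills   | NULL  


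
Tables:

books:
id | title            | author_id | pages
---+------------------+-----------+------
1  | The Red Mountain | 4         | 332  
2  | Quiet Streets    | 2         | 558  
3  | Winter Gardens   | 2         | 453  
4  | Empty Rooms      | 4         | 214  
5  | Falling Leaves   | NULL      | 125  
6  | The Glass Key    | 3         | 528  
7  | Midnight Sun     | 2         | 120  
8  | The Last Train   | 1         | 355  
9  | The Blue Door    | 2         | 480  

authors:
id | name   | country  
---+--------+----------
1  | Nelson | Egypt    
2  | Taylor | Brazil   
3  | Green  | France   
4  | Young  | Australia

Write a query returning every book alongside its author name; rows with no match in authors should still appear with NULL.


LEFT JOIN keeps every row from books (the left table); where author_id has no match in authors, the author columns become NULL. Walk through each book:
  - book 1 (The Red Mountain): author_id=4 -> matches Young
  - book 2 (Quiet Streets): author_id=2 -> matches Taylor
  - book 3 (Winter Gardens): author_id=2 -> matches Taylor
  - book 4 (Empty Rooms): author_id=4 -> matches Young
  - book 5 (Falling Leaves): author_id=NULL, no match -> kept with NULL
  - book 6 (The Glass Key): author_id=3 -> matches Green
  - book 7 (Midnight Sun): author_id=2 -> matches Taylor
  - book 8 (The Last Train): author_id=1 -> matches Nelson
  - book 9 (The Blue Door): author_id=2 -> matches Taylor
All 9 rows appear; 1 has NULL author.

SQL:
SELECT a.title, b.name AS author
FROM books a
LEFT JOIN authors b ON a.author_id = b.id

Result:
title            | author
-----------------+-------
The Red Mountain | Young 
Quiet Streets    | Taylor
Winter Gardens   | Taylor
Empty Rooms      | Young 
Falling Leaves   | NULL  
The Glass Key    | Green 
Midnight Sun     | Taylor
The Last Train   | Nelson
The Blue Door    | Taylor


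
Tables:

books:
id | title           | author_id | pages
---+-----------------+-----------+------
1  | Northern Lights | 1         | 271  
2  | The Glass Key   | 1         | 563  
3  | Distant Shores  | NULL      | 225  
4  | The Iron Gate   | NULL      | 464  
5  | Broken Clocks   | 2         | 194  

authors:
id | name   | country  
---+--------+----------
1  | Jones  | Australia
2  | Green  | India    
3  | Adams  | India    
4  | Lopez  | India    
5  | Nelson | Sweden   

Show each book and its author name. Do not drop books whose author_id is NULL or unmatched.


LEFT JOIN keeps every row from books (the left table); where author_id has no match in authors, the author columns become NULL. Walk through each book:
  - book 1 (Northern Lights): author_id=1 -> matches Jones
  - book 2 (The Glass Key): author_id=1 -> matches Jones
  - book 3 (Distant Shores): author_id=NULL, no match -> kept with NULL
  - book 4 (The Iron Gate): author_id=NULL, no match -> kept with NULL
  - book 5 (Broken Clocks): author_id=2 -> matches Green
All 5 rows appear; 2 have NULL author.

SQL:
SELECT a.title, b.name AS author
FROM books a
LEFT JOIN authors b ON a.author_id = b.id

Result:
title           | author
----------------+-------
Northern Lights | Jones 
The Glass Key   | Jones 
Distant Shores  | NULL  
The Iron Gate   | NULL  
Broken Clocks   | Green 


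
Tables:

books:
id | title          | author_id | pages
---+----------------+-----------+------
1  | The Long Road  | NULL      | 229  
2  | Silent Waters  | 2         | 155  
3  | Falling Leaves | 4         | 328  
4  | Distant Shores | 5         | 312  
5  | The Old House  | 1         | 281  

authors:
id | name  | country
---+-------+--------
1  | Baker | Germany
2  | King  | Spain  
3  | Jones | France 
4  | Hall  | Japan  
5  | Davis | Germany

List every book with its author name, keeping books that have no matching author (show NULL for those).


LEFT JOIN keeps every row from books (the left table); where author_id has no match in authors, the author columns become NULL. Walk through each book:
  - book 1 (The Long Road): author_id=NULL, no match -> kept with NULL
  - book 2 (Silent Waters): author_id=2 -> matches King
  - book 3 (Falling Leaves): author_id=4 -> matches Hall
  - book 4 (Distant Shores): author_id=5 -> matches Davis
  - book 5 (The Old House): author_id=1 -> matches Baker
All 5 rows appear; 1 has NULL author.

SQL:
SELECT a.title, b.name AS author
FROM books a
LEFT JOIN authors b ON a.author_id = b.id

Result:
title          | author
---------------+-------
The Long Road  | NULL  
Silent Waters  | King  
Falling Leaves | Hall  
Distant Shores | Davis 
The Old House  | Baker 


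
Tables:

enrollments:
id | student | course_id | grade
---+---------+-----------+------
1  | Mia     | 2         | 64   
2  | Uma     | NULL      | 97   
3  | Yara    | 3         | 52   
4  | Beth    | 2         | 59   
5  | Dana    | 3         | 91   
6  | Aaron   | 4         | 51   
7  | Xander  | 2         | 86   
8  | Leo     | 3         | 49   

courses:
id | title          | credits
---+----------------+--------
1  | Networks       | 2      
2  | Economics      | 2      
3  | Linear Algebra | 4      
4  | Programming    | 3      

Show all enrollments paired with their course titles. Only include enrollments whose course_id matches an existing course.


INNER JOIN keeps only enrollments rows whose course_id matches an id in courses. Walk through each enrollment:
  - enrollment 1 (Mia): course_id=2 -> matches Economics
  - enrollment 2 (Uma): course_id=NULL, no match -> dropped
  - enrollment 3 (Yara): course_id=3 -> matches Linear Algebra
  - enrollment 4 (Beth): course_id=2 -> matches Economics
  - enrollment 5 (Dana): course_id=3 -> matches Linear Algebra
  - enrollment 6 (Aaron): course_id=4 -> matches Programming
  - enrollment 7 (Xander): course_id=2 -> matches Economics
  - enrollment 8 (Leo): course_id=3 -> matches Linear Algebra
So 1 of 8 rows is dropped.

SQL:
SELECT a.student, b.title AS course
FROM enrollments a
INNER JOIN courses b ON a.course_id = b.id

Result:
student | course        
--------+---------------
Mia     | Economics     
Yara    | Linear Algebra
Beth    | Economics     
Dana    | Linear Algebra
Aaron   | Programming   
Xander  | Economics     
Leo     | Linear Algebra


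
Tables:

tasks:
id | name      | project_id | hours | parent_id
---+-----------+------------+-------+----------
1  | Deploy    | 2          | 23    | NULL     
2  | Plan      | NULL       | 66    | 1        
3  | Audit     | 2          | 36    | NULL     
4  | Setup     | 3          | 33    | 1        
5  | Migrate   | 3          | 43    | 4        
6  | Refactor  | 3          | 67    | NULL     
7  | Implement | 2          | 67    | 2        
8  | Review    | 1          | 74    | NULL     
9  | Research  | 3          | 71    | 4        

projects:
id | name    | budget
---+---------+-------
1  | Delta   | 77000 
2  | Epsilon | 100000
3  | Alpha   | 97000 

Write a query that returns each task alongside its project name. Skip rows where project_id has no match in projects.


INNER JOIN keeps only tasks rows whose project_id matches an id in projects. Walk through each task:
  - task 1 (Deploy): project_id=2 -> matches Epsilon
  - task 2 (Plan): project_id=NULL, no match -> dropped
  - task 3 (Audit): project_id=2 -> matches Epsilon
  - task 4 (Setup): project_id=3 -> matches Alpha
  - task 5 (Migrate): project_id=3 -> matches Alpha
  - task 6 (Refactor): project_id=3 -> matches Alpha
  - task 7 (Implement): project_id=2 -> matches Epsilon
  - task 8 (Review): project_id=1 -> matches Delta
  - task 9 (Research): project_id=3 -> matches Alpha
So 1 of 9 rows is dropped.

SQL:
SELECT a.name, b.name AS project
FROM tasks a
INNER JOIN projects b ON a.project_id = b.id

Result:
name      | project
----------+--------
Deploy    | Epsilon
Audit     | Epsilon
Setup     | Alpha  
Migrate   | Alpha  
Refactor  | Alpha  
Implement | Epsilon
Review    | Delta  
Research  | Alpha  


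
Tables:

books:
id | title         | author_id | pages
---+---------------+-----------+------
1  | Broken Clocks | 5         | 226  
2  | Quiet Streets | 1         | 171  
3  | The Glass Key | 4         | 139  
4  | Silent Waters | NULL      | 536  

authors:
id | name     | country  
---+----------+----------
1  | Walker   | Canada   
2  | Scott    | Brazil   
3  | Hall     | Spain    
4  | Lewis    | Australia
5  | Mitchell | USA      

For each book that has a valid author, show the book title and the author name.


INNER JOIN keeps only books rows whose author_id matches an id in authors. Walk through each book:
  - book 1 (Broken Clocks): author_id=5 -> matches Mitchell
  - book 2 (Quiet Streets): author_id=1 -> matches Walker
  - book 3 (The Glass Key): author_id=4 -> matches Lewis
  - book 4 (Silent Waters): author_id=NULL, no match -> dropped
So 1 of 4 rows is dropped.

SQL:
SELECT a.title, b.name AS author
FROM books a
INNER JOIN authors b ON a.author_id = b.id

Result:
title         | author  
--------------+---------
Broken Clocks | Mitchell
Quiet Streets | Walker  
The Glass Key | Lewis   


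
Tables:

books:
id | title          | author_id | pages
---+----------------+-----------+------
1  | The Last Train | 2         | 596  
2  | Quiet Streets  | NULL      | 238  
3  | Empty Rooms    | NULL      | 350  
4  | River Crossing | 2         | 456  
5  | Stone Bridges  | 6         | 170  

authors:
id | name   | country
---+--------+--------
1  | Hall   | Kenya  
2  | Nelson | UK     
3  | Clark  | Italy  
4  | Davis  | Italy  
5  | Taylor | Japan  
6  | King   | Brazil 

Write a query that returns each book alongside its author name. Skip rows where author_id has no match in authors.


INNER JOIN keeps only books rows whose author_id matches an id in authors. Walk through each book:
  - book 1 (The Last Train): author_id=2 -> matches Nelson
  - book 2 (Quiet Streets): author_id=NULL, no match -> dropped
  - book 3 (Empty Rooms): author_id=NULL, no match -> dropped
  - book 4 (River Crossing): author_id=2 -> matches Nelson
  - book 5 (Stone Bridges): author_id=6 -> matches King
So 2 of 5 rows are dropped.

SQL:
SELECT a.title, b.name AS author
FROM books a
INNER JOIN authors b ON a.author_id = b.id

Result:
title          | author
---------------+-------
The Last Train | Nelson
River Crossing | Nelson
Stone Bridges  | King  


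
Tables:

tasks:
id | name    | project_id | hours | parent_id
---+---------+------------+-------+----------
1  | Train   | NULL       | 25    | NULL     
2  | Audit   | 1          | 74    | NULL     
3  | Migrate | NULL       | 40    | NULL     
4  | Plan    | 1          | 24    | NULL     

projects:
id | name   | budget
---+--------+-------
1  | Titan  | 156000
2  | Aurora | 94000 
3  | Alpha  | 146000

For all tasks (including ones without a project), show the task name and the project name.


LEFT JOIN keeps every row from tasks (the left table); where project_id has no match in projects, the project columns become NULL. Walk through each task:
  - task 1 (Train): project_id=NULL, no match -> kept with NULL
  - task 2 (Audit): project_id=1 -> matches Titan
  - task 3 (Migrate): project_id=NULL, no match -> kept with NULL
  - task 4 (Plan): project_id=1 -> matches Titan
All 4 rows appear; 2 have NULL project.

SQL:
SELECT a.name, b.name AS project
FROM tasks a
LEFT JOIN projects b ON a.project_id = b.id

Result:
name    | project
--------+--------
Train   | NULL   
Audit   | Titan  
Migrate | NULL   
Plan    | Titan  


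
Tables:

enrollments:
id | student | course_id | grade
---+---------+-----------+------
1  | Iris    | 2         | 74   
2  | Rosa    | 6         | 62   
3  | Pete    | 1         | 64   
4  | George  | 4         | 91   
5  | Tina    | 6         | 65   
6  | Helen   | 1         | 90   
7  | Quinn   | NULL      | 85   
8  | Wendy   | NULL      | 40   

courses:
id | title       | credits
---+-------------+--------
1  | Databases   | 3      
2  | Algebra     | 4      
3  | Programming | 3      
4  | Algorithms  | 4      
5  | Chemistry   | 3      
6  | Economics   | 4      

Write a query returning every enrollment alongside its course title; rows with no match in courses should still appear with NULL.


LEFT JOIN keeps every row from enrollments (the left table); where course_id has no match in courses, the course columns become NULL. Walk through each enrollment:
  - enrollment 1 (Iris): course_id=2 -> matches Algebra
  - enrollment 2 (Rosa): course_id=6 -> matches Economics
  - enrollment 3 (Pete): course_id=1 -> matches Databases
  - enrollment 4 (George): course_id=4 -> matches Algorithms
  - enrollment 5 (Tina): course_id=6 -> matches Economics
  - enrollment 6 (Helen): course_id=1 -> matches Databases
  - enrollment 7 (Quinn): course_id=NULL, no match -> kept with NULL
  - enrollment 8 (Wendy): course_id=NULL, no match -> kept with NULL
All 8 rows appear; 2 have NULL course.

SQL:
SELECT a.student, b.title AS course
FROM enrollments a
LEFT JOIN courses b ON a.course_id = b.id

Result:
student | course    
--------+-----------
Iris    | Algebra   
Rosa    | Economics 
Pete    | Databases 
George  | Algorithms
Tina    | Economics 
Helen   | Databases 
Quinn   | NULL      
Wendy   | NULL      


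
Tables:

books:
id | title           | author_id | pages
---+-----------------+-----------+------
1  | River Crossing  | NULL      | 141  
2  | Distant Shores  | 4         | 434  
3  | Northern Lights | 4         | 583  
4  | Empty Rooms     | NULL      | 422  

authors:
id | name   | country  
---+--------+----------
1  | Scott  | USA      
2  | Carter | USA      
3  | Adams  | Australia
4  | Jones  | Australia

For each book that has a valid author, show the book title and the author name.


INNER JOIN keeps only books rows whose author_id matches an id in authors. Walk through each book:
  - book 1 (River Crossing): author_id=NULL, no match -> dropped
  - book 2 (Distant Shores): author_id=4 -> matches Jones
  - book 3 (Northern Lights): author_id=4 -> matches Jones
  - book 4 (Empty Rooms): author_id=NULL, no match -> dropped
So 2 of 4 rows are dropped.

SQL:
SELECT a.title, b.name AS author
FROM books a
INNER JOIN authors b ON a.author_id = b.id

Result:
title           | author
----------------+-------
Distant Shores  | Jones 
Northern Lights | Jones 


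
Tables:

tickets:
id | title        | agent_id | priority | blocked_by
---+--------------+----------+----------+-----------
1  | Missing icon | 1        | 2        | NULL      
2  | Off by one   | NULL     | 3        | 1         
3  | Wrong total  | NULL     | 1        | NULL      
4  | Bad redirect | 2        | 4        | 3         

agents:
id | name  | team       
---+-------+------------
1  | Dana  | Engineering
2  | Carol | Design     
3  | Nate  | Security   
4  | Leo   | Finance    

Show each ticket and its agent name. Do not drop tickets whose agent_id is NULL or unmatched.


LEFT JOIN keeps every row from tickets (the left table); where agent_id has no match in agents, the agent columns become NULL. Walk through each ticket:
  - ticket 1 (Missing icon): agent_id=1 -> matches Dana
  - ticket 2 (Off by one): agent_id=NULL, no match -> kept with NULL
  - ticket 3 (Wrong total): agent_id=NULL, no match -> kept with NULL
  - ticket 4 (Bad redirect): agent_id=2 -> matches Carol
All 4 rows appear; 2 have NULL agent.

SQL:
SELECT a.title, b.name AS agent
FROM tickets a
LEFT JOIN agents b ON a.agent_id = b.id

Result:
title        | agent
-------------+------
Missing icon | Dana 
Off by one   | NULL 
Wrong total  | NULL 
Bad redirect | Carol


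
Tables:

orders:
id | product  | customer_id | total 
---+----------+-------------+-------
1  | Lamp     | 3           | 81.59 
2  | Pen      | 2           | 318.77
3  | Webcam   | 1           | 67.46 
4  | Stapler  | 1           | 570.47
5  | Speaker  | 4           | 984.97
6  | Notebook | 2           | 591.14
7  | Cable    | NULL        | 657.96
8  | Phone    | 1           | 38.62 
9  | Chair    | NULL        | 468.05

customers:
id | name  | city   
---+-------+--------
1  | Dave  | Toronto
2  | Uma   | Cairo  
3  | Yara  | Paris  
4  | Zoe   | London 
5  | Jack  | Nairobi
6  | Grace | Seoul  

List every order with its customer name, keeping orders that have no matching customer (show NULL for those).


LEFT JOIN keeps every row from orders (the left table); where customer_id has no match in customers, the customer columns become NULL. Walk through each order:
  - order 1 (Lamp): customer_id=3 -> matches Yara
  - order 2 (Pen): customer_id=2 -> matches Uma
  - order 3 (Webcam): customer_id=1 -> matches Dave
  - order 4 (Stapler): customer_id=1 -> matches Dave
  - order 5 (Speaker): customer_id=4 -> matches Zoe
  - order 6 (Notebook): customer_id=2 -> matches Uma
  - order 7 (Cable): customer_id=NULL, no match -> kept with NULL
  - order 8 (Phone): customer_id=1 -> matches Dave
  - order 9 (Chair): customer_id=NULL, no match -> kept with NULL
All 9 rows appear; 2 have NULL customer.

SQL:
SELECT a.product, b.name AS customer
FROM orders a
LEFT JOIN customers b ON a.customer_id = b.id

Result:
product  | customer
---------+---------
Lamp     | Yara    
Pen      | Uma     
Webcam   | Dave    
Stapler  | Dave    
Speaker  | Zoe     
Notebook | Uma     
Cable    | NULL    
Phone    | Dave    
Chair    | NULL    


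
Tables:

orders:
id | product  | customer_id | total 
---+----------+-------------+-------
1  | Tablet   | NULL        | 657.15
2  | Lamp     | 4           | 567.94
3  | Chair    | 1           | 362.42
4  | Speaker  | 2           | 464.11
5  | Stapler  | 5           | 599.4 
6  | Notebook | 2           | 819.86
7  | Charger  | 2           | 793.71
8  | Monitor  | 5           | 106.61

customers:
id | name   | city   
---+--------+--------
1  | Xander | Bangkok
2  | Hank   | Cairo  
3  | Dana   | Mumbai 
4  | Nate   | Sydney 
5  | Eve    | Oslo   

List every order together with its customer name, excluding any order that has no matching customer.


INNER JOIN keeps only orders rows whose customer_id matches an id in customers. Walk through each order:
  - order 1 (Tablet): customer_id=NULL, no match -> dropped
  - order 2 (Lamp): customer_id=4 -> matches Nate
  - order 3 (Chair): customer_id=1 -> matches Xander
  - order 4 (Speaker): customer_id=2 -> matches Hank
  - order 5 (Stapler): customer_id=5 -> matches Eve
  - order 6 (Notebook): customer_id=2 -> matches Hank
  - order 7 (Charger): customer_id=2 -> matches Hank
  - order 8 (Monitor): customer_id=5 -> matches Eve
So 1 of 8 rows is dropped.

SQL:
SELECT a.product, b.name AS customer
FROM orders a
INNER JOIN customers b ON a.customer_id = b.id

Result:
product  | customer
---------+---------
Lamp     | Nate    
Chair    | Xander  
Speaker  | Hank    
Stapler  | Eve     
Notebook | Hank    
Charger  | Hank    
Monitor  | Eve     


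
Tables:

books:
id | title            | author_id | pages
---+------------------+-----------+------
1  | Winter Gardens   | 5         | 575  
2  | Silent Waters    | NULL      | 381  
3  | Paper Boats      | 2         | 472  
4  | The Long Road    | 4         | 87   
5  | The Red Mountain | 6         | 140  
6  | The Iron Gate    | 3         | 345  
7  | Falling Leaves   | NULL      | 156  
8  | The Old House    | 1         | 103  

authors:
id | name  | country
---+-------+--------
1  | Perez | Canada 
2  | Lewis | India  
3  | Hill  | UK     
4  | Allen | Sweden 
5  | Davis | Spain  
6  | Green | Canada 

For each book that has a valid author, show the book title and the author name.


INNER JOIN keeps only books rows whose author_id matches an id in authors. Walk through each book:
  - book 1 (Winter Gardens): author_id=5 -> matches Davis
  - book 2 (Silent Waters): author_id=NULL, no match -> dropped
  - book 3 (Paper Boats): author_id=2 -> matches Lewis
  - book 4 (The Long Road): author_id=4 -> matches Allen
  - book 5 (The Red Mountain): author_id=6 -> matches Green
  - book 6 (The Iron Gate): author_id=3 -> matches Hill
  - book 7 (Falling Leaves): author_id=NULL, no match -> dropped
  - book 8 (The Old House): author_id=1 -> matches Perez
So 2 of 8 rows are dropped.

SQL:
SELECT a.title, b.name AS author
FROM books a
INNER JOIN authors b ON a.author_id = b.id

Result:
title            | author
-----------------+-------
Winter Gardens   | Davis 
Paper Boats      | Lewis 
The Long Road    | Allen 
The Red Mountain | Green 
The Iron Gate    | Hill  
The Old House    | Perez 


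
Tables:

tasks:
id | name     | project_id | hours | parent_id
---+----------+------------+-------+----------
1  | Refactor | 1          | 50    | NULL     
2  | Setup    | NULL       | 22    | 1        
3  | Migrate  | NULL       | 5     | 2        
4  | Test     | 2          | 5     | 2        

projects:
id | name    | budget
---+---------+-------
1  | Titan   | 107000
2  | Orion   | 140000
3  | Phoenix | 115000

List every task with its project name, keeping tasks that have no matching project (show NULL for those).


LEFT JOIN keeps every row from tasks (the left table); where project_id has no match in projects, the project columns become NULL. Walk through each task:
  - task 1 (Refactor): project_id=1 -> matches Titan
  - task 2 (Setup): project_id=NULL, no match -> kept with NULL
  - task 3 (Migrate): project_id=NULL, no match -> kept with NULL
  - task 4 (Test): project_id=2 -> matches Orion
All 4 rows appear; 2 have NULL project.

SQL:
SELECT a.name, b.name AS project
FROM tasks a
LEFT JOIN projects b ON a.project_id = b.id

Result:
name     | project
---------+--------
Refactor | Titan  
Setup    | NULL   
Migrate  | NULL   
Test     | Orion  


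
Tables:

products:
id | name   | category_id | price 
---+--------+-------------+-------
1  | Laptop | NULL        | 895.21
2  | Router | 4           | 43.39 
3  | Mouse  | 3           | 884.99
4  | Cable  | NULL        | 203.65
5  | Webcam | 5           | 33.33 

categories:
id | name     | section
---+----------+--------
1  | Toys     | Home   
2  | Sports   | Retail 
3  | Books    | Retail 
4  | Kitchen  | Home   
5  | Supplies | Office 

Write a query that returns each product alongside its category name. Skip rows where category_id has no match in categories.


INNER JOIN keeps only products rows whose category_id matches an id in categories. Walk through each product:
  - product 1 (Laptop): category_id=NULL, no match -> dropped
  - product 2 (Router): category_id=4 -> matches Kitchen
  - product 3 (Mouse): category_id=3 -> matches Books
  - product 4 (Cable): category_id=NULL, no match -> dropped
  - product 5 (Webcam): category_id=5 -> matches Supplies
So 2 of 5 rows are dropped.

SQL:
SELECT a.name, b.name AS category
FROM products a
INNER JOIN categories b ON a.category_id = b.id

Result:
name   | category
-------+---------
Router | Kitchen 
Mouse  | Books   
Webcam | Supplies


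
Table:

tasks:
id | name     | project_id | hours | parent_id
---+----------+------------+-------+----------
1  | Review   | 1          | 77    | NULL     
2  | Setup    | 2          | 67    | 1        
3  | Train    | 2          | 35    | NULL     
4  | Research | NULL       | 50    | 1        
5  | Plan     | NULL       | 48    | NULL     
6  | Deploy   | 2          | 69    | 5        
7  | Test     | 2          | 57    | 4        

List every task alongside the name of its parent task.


This is a self-join: tasks is joined to a second copy of itself, matching each row's parent_id to another row's id. Use LEFT JOIN so rows with parent_id=NULL are kept.
  - task 1 (Review): parent_id=NULL -> NULL
  - task 2 (Setup): parent_id=1 -> Review
  - task 3 (Train): parent_id=NULL -> NULL
  - task 4 (Research): parent_id=1 -> Review
  - task 5 (Plan): parent_id=NULL -> NULL
  - task 6 (Deploy): parent_id=5 -> Plan
  - task 7 (Test): parent_id=4 -> Research

SQL:
SELECT a.name AS item, b.name AS parent
FROM tasks a
LEFT JOIN tasks b ON a.parent_id = b.id

Result:
item     | parent  
---------+---------
Review   | NULL    
Setup    | Review  
Train    | NULL    
Research | Review  
Plan     | NULL    
Deploy   | Plan    
Test     | Research


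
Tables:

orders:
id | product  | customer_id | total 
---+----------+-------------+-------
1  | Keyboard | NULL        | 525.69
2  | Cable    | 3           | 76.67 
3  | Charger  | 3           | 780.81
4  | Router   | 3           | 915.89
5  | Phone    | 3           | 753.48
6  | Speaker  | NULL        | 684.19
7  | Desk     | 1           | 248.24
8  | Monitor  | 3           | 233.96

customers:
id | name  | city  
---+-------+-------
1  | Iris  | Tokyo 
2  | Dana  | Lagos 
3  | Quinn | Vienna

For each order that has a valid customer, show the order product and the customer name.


INNER JOIN keeps only orders rows whose customer_id matches an id in customers. Walk through each order:
  - order 1 (Keyboard): customer_id=NULL, no match -> dropped
  - order 2 (Cable): customer_id=3 -> matches Quinn
  - order 3 (Charger): customer_id=3 -> matches Quinn
  - order 4 (Router): customer_id=3 -> matches Quinn
  - order 5 (Phone): customer_id=3 -> matches Quinn
  - order 6 (Speaker): customer_id=NULL, no match -> dropped
  - order 7 (Desk): customer_id=1 -> matches Iris
  - order 8 (Monitor): customer_id=3 -> matches Quinn
So 2 of 8 rows are dropped.

SQL:
SELECT a.product, b.name AS customer
FROM orders a
INNER JOIN customers b ON a.customer_id = b.id

Result:
product | customer
--------+---------
Cable   | Quinn   
Charger | Quinn   
Router  | Quinn   
Phone   | Quinn   
Desk    | Iris    
Monitor | Quinn   


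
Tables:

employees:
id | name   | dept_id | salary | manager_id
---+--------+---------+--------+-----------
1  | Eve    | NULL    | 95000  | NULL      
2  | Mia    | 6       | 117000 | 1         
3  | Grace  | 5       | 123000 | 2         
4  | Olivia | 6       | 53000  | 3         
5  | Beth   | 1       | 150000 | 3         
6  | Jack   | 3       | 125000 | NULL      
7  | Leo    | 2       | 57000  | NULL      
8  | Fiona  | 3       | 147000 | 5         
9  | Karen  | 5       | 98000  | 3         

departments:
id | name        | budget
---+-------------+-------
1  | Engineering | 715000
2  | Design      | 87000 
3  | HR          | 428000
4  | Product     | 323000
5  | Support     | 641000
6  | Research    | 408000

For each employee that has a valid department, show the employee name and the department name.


INNER JOIN keeps only employees rows whose dept_id matches an id in departments. Walk through each employee:
  - employee 1 (Eve): dept_id=NULL, no match -> dropped
  - employee 2 (Mia): dept_id=6 -> matches Research
  - employee 3 (Grace): dept_id=5 -> matches Support
  - employee 4 (Olivia): dept_id=6 -> matches Research
  - employee 5 (Beth): dept_id=1 -> matches Engineering
  - employee 6 (Jack): dept_id=3 -> matches HR
  - employee 7 (Leo): dept_id=2 -> matches Design
  - employee 8 (Fiona): dept_id=3 -> matches HR
  - employee 9 (Karen): dept_id=5 -> matches Support
So 1 of 9 rows is dropped.

SQL:
SELECT a.name, b.name AS department
FROM employees a
INNER JOIN departments b ON a.dept_id = b.id

Result:
name   | department 
-------+------------
Mia    | Research   
Grace  | Support    
Olivia | Research   
Beth   | Engineering
Jack   | HR         
Leo    | Design     
Fiona  | HR         
Karen  | Support    


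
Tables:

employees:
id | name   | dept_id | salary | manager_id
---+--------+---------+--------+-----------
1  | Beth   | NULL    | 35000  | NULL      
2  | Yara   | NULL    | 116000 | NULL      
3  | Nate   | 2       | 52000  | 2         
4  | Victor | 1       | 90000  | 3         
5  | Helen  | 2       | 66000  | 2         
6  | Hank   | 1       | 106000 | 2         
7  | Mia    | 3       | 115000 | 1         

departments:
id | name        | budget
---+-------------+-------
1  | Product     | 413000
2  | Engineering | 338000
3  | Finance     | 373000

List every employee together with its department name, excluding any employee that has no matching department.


INNER JOIN keeps only employees rows whose dept_id matches an id in departments. Walk through each employee:
  - employee 1 (Beth): dept_id=NULL, no match -> dropped
  - employee 2 (Yara): dept_id=NULL, no match -> dropped
  - employee 3 (Nate): dept_id=2 -> matches Engineering
  - employee 4 (Victor): dept_id=1 -> matches Product
  - employee 5 (Helen): dept_id=2 -> matches Engineering
  - employee 6 (Hank): dept_id=1 -> matches Product
  - employee 7 (Mia): dept_id=3 -> matches Finance
So 2 of 7 rows are dropped.

SQL:
SELECT a.name, b.name AS department
FROM employees a
INNER JOIN departments b ON a.dept_id = b.id

Result:
name   | department 
-------+------------
Nate   | Engineering
Victor | Product    
Helen  | Engineering
Hank   | Product    
Mia    | Finance    


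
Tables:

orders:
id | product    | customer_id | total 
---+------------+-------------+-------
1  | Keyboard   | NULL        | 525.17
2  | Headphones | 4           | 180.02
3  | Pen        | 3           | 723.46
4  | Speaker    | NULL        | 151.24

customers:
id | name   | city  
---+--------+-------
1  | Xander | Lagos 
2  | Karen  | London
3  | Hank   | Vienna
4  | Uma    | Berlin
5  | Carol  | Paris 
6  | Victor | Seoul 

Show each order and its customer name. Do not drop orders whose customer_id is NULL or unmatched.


LEFT JOIN keeps every row from orders (the left table); where customer_id has no match in customers, the customer columns become NULL. Walk through each order:
  - order 1 (Keyboard): customer_id=NULL, no match -> kept with NULL
  - order 2 (Headphones): customer_id=4 -> matches Uma
  - order 3 (Pen): customer_id=3 -> matches Hank
  - order 4 (Speaker): customer_id=NULL, no match -> kept with NULL
All 4 rows appear; 2 have NULL customer.

SQL:
SELECT a.product, b.name AS customer
FROM orders a
LEFT JOIN customers b ON a.customer_id = b.id

Result:
product    | customer
-----------+---------
Keyboard   | NULL    
Headphones | Uma     
Pen        | Hank    
Speaker    | NULL    


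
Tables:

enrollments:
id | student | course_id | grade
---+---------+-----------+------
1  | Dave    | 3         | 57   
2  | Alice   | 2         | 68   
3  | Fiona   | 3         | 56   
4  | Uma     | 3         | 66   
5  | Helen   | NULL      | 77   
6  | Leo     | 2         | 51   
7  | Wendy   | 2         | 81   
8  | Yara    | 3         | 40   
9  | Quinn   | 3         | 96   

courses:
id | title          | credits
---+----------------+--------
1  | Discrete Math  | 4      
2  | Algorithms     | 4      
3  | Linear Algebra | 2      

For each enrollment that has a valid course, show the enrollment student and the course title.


INNER JOIN keeps only enrollments rows whose course_id matches an id in courses. Walk through each enrollment:
  - enrollment 1 (Dave): course_id=3 -> matches Linear Algebra
  - enrollment 2 (Alice): course_id=2 -> matches Algorithms
  - enrollment 3 (Fiona): course_id=3 -> matches Linear Algebra
  - enrollment 4 (Uma): course_id=3 -> matches Linear Algebra
  - enrollment 5 (Helen): course_id=NULL, no match -> dropped
  - enrollment 6 (Leo): course_id=2 -> matches Algorithms
  - enrollment 7 (Wendy): course_id=2 -> matches Algorithms
  - enrollment 8 (Yara): course_id=3 -> matches Linear Algebra
  - enrollment 9 (Quinn): course_id=3 -> matches Linear Algebra
So 1 of 9 rows is dropped.

SQL:
SELECT a.student, b.title AS course
FROM enrollments a
INNER JOIN courses b ON a.course_id = b.id

Result:
student | course        
--------+---------------
Dave    | Linear Algebra
Alice   | Algorithms    
Fiona   | Linear Algebra
Uma     | Linear Algebra
Leo     | Algorithms    
Wendy   | Algorithms    
Yara    | Linear Algebra
Quinn   | Linear Algebra
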